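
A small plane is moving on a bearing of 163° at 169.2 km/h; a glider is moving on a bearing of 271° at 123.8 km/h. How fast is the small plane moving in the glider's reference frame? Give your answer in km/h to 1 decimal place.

238.5 km/h

Taking east as x and north as y: small plane velocity = (49.469, -161.807) km/h; glider velocity = (-123.781, 2.161) km/h.
Velocity of small plane relative to glider = (49.469, -161.807) − (-123.781, 2.161) = (173.250, -163.967) km/h.
Magnitude = |(173.250, -163.967)| = 238.539 km/h.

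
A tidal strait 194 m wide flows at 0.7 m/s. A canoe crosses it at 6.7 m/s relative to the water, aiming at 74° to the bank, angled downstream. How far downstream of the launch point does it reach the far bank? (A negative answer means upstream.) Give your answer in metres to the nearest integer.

Perpendicular speed = 6.440 m/s; crossing time = 194 / 6.440 = 30.122 s.
Net downstream speed = 2.547 m/s.
Drift = 2.547 × 30.122 = 76.714 m (downstream).

77 m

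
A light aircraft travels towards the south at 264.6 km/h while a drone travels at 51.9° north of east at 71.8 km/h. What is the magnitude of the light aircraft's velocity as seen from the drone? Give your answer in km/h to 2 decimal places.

324.14 km/h

Taking east as x and north as y: light aircraft velocity = (0.000, -264.600) km/h; drone velocity = (44.303, 56.502) km/h.
Velocity of light aircraft relative to drone = (0.000, -264.600) − (44.303, 56.502) = (-44.303, -321.102) km/h.
Magnitude = |(-44.303, -321.102)| = 324.144 km/h.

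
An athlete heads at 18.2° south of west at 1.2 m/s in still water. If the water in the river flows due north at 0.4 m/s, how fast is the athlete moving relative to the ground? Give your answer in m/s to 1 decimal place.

1.1 m/s

Taking east as x and north as y: velocity relative to the water = (-1.140, -0.375) m/s; the water relative to ground = (0.000, 0.400) m/s.
Velocity relative to ground = (-1.140, -0.375) + (0.000, 0.400) = (-1.140, 0.025) m/s.
Speed = |(-1.140, 0.025)| = 1.140 m/s.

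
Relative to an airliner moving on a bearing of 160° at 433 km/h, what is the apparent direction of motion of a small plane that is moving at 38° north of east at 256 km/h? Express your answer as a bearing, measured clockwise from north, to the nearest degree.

005°

Taking east as x and north as y: small plane velocity = (201.731, 157.609) km/h; airliner velocity = (148.095, -406.887) km/h.
Velocity of small plane relative to airliner = (201.731, 157.609) − (148.095, -406.887) = (53.636, 564.496) km/h.
Bearing = atan2(53.64, 564.50) = 5.43° clockwise from north.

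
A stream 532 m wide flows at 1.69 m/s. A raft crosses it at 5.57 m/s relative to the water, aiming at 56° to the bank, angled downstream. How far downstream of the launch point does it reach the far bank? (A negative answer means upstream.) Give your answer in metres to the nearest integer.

554 m

Perpendicular speed = 4.618 m/s; crossing time = 532 / 4.618 = 115.208 s.
Net downstream speed = 4.805 m/s.
Drift = 4.805 × 115.208 = 553.540 m (downstream).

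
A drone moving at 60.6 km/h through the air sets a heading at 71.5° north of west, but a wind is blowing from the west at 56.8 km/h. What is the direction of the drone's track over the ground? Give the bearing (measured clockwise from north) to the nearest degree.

Taking east as x and north as y: velocity relative to the air = (-19.229, 57.468) km/h; the air relative to ground = (56.800, 0.000) km/h.
Velocity relative to ground = (-19.229, 57.468) + (56.800, 0.000) = (37.571, 57.468) km/h.
Bearing = atan2(37.57, 57.47) = 33.18° clockwise from north.

033°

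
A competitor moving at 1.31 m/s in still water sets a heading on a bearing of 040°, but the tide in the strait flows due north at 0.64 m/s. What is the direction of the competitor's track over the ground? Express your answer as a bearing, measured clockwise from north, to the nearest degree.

Taking east as x and north as y: velocity relative to the water = (0.842, 1.004) m/s; the water relative to ground = (0.000, 0.640) m/s.
Velocity relative to ground = (0.842, 1.004) + (0.000, 0.640) = (0.842, 1.644) m/s.
Bearing = atan2(0.84, 1.64) = 27.13° clockwise from north.

027°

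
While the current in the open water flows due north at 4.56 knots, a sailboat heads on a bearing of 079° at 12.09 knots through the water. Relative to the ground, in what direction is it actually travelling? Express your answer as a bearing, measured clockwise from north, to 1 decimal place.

Taking east as x and north as y: velocity relative to the water = (11.868, 2.307) knots; the water relative to ground = (0.000, 4.560) knots.
Velocity relative to ground = (11.868, 2.307) + (0.000, 4.560) = (11.868, 6.867) knots.
Bearing = atan2(11.87, 6.87) = 59.95° clockwise from north.

059.9°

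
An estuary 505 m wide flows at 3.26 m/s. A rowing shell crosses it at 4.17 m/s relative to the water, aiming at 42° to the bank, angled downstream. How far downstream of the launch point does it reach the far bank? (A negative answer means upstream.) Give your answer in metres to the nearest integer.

1151 m

Perpendicular speed = 2.790 m/s; crossing time = 505 / 2.790 = 180.986 s.
Net downstream speed = 6.359 m/s.
Drift = 6.359 × 180.986 = 1150.873 m (downstream).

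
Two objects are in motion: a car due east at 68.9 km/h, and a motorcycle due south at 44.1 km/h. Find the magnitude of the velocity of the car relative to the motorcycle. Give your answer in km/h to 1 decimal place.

81.8 km/h

Taking east as x and north as y: car velocity = (68.900, 0.000) km/h; motorcycle velocity = (0.000, -44.100) km/h.
Velocity of car relative to motorcycle = (68.900, 0.000) − (0.000, -44.100) = (68.900, 44.100) km/h.
Magnitude = |(68.900, 44.100)| = 81.805 km/h.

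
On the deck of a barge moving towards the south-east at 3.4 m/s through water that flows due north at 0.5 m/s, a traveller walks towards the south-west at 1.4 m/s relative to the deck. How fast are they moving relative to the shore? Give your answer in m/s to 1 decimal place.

In east/north components (m/s): traveller relative to barge = (-0.990, -0.990); barge relative to water = (2.404, -2.404); water relative to ground = (0.000, 0.500).
Sum = (1.414, -2.894) m/s.
Speed = |(1.414, -2.894)| = 3.221 m/s.

3.2 m/s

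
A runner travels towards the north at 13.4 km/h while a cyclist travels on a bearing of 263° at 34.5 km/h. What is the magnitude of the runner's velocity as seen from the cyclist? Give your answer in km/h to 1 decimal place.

Taking east as x and north as y: runner velocity = (0.000, 13.400) km/h; cyclist velocity = (-34.243, -4.204) km/h.
Velocity of runner relative to cyclist = (0.000, 13.400) − (-34.243, -4.204) = (34.243, 17.604) km/h.
Magnitude = |(34.243, 17.604)| = 38.503 km/h.

38.5 km/h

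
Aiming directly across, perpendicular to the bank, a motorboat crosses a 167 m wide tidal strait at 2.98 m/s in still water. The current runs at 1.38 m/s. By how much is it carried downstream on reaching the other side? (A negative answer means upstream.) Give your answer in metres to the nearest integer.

77 m

Perpendicular speed = 2.980 m/s; crossing time = 167 / 2.980 = 56.040 s.
Net downstream speed = 1.380 m/s.
Drift = 1.380 × 56.040 = 77.336 m (downstream).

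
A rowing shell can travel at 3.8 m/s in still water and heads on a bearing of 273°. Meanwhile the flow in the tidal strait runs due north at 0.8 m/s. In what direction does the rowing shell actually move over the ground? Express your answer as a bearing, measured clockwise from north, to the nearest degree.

Taking east as x and north as y: velocity relative to the water = (-3.795, 0.199) m/s; the water relative to ground = (0.000, 0.800) m/s.
Velocity relative to ground = (-3.795, 0.199) + (0.000, 0.800) = (-3.795, 0.999) m/s.
Bearing = atan2(-3.79, 1.00) = 284.75° clockwise from north.

285°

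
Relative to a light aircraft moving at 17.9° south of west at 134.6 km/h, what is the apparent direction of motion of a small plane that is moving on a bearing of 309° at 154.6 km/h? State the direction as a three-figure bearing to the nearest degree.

003°

Taking east as x and north as y: small plane velocity = (-120.147, 97.293) km/h; light aircraft velocity = (-128.085, -41.370) km/h.
Velocity of small plane relative to light aircraft = (-120.147, 97.293) − (-128.085, -41.370) = (7.938, 138.663) km/h.
Bearing = atan2(7.94, 138.66) = 3.28° clockwise from north.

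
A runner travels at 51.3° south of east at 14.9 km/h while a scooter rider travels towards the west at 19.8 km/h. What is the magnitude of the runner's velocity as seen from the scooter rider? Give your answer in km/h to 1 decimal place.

Taking east as x and north as y: runner velocity = (9.316, -11.628) km/h; scooter rider velocity = (-19.800, 0.000) km/h.
Velocity of runner relative to scooter rider = (9.316, -11.628) − (-19.800, 0.000) = (29.116, -11.628) km/h.
Magnitude = |(29.116, -11.628)| = 31.352 km/h.

31.4 km/h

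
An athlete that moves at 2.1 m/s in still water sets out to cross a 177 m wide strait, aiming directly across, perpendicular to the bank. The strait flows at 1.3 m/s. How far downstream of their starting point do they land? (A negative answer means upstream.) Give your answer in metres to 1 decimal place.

Perpendicular speed = 2.100 m/s; crossing time = 177 / 2.100 = 84.286 s.
Net downstream speed = 1.300 m/s.
Drift = 1.300 × 84.286 = 109.571 m (downstream).

109.6 m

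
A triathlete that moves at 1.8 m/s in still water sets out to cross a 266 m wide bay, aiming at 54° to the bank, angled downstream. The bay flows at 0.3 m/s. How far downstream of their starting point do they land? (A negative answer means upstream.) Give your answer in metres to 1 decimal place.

Perpendicular speed = 1.456 m/s; crossing time = 266 / 1.456 = 182.663 s.
Net downstream speed = 1.358 m/s.
Drift = 1.358 × 182.663 = 248.059 m (downstream).

248.1 m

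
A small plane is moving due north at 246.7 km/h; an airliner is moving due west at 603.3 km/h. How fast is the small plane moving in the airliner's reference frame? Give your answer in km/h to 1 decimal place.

651.8 km/h

Taking east as x and north as y: small plane velocity = (0.000, 246.700) km/h; airliner velocity = (-603.300, 0.000) km/h.
Velocity of small plane relative to airliner = (0.000, 246.700) − (-603.300, 0.000) = (603.300, 246.700) km/h.
Magnitude = |(603.300, 246.700)| = 651.791 km/h.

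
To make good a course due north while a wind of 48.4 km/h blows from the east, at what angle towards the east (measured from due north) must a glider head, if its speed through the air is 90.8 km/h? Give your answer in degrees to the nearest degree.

The wind pushes perpendicular to the desired track; the heading must have a component into the wind equal to 48.4 km/h: 90.8 sin θ = 48.4.
sin θ = 0.5330, so θ = 32.211°.

32°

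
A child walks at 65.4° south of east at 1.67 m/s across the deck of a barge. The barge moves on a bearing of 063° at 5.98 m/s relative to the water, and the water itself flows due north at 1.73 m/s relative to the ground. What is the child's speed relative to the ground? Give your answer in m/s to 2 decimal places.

In east/north components (m/s): child relative to barge = (0.695, -1.518); barge relative to water = (5.328, 2.715); water relative to ground = (0.000, 1.730).
Sum = (6.023, 2.926) m/s.
Speed = |(6.023, 2.926)| = 6.697 m/s.

6.70 m/s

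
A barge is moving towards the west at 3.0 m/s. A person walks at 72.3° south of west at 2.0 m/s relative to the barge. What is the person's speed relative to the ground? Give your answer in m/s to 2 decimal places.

4.08 m/s

Taking east as x and north as y: barge velocity = (-3.000, 0.000) m/s; person velocity relative to barge = (-0.608, -1.905) m/s.
Velocity relative to ground = (-3.000, 0.000) + (-0.608, -1.905) = (-3.608, -1.905) m/s.
Speed = |(-3.608, -1.905)| = 4.080 m/s.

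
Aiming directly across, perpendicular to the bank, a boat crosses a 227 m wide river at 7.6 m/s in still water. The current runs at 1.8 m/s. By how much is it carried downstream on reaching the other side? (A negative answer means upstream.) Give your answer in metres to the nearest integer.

54 m

Perpendicular speed = 7.600 m/s; crossing time = 227 / 7.600 = 29.868 s.
Net downstream speed = 1.800 m/s.
Drift = 1.800 × 29.868 = 53.763 m (downstream).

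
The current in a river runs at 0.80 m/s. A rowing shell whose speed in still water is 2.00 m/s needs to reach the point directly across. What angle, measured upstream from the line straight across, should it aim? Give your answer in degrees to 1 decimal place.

23.6°

To cancel the current, the upstream component of the rowing shell's velocity must equal the flow: 2.00 sin θ = 0.80.
sin θ = 0.80 / 2.00 = 0.4000.
θ = arcsin(0.4000) = 23.578°.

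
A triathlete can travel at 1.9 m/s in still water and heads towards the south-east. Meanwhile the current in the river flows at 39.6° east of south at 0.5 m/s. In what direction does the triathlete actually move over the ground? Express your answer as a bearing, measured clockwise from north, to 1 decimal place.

Taking east as x and north as y: velocity relative to the water = (1.344, -1.344) m/s; the water relative to ground = (0.319, -0.385) m/s.
Velocity relative to ground = (1.344, -1.344) + (0.319, -0.385) = (1.662, -1.729) m/s.
Bearing = atan2(1.66, -1.73) = 136.12° clockwise from north.

136.1°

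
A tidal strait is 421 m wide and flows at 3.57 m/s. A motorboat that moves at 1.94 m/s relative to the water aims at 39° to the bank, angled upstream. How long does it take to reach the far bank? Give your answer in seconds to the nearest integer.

345 s

The component of the motorboat's velocity perpendicular to the bank is 1.94 × sin 39° = 1.221 m/s.
Only the cross-stream component determines the crossing time; the current contributes nothing perpendicular to the bank.
Time = 421 / 1.221 = 344.833 s.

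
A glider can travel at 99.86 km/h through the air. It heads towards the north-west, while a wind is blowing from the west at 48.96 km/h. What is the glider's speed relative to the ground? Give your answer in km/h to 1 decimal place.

Taking east as x and north as y: velocity relative to the air = (-70.612, 70.612) km/h; the air relative to ground = (48.960, 0.000) km/h.
Velocity relative to ground = (-70.612, 70.612) + (48.960, 0.000) = (-21.652, 70.612) km/h.
Speed = |(-21.652, 70.612)| = 73.857 km/h.

73.9 km/h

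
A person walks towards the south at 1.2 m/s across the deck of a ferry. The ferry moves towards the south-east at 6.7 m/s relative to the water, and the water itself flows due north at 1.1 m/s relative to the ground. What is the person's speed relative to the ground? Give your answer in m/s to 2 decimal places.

In east/north components (m/s): person relative to ferry = (0.000, -1.200); ferry relative to water = (4.738, -4.738); water relative to ground = (0.000, 1.100).
Sum = (4.738, -4.838) m/s.
Speed = |(4.738, -4.838)| = 6.771 m/s.

6.77 m/s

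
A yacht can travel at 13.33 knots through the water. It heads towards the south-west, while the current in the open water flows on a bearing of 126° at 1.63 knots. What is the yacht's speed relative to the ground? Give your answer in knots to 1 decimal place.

13.2 knots

Taking east as x and north as y: velocity relative to the water = (-9.426, -9.426) knots; the water relative to ground = (1.319, -0.958) knots.
Velocity relative to ground = (-9.426, -9.426) + (1.319, -0.958) = (-8.107, -10.384) knots.
Speed = |(-8.107, -10.384)| = 13.174 knots.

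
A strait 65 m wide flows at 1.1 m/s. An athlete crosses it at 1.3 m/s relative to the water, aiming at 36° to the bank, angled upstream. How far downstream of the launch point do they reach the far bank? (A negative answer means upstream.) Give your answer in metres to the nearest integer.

4 m

Perpendicular speed = 0.764 m/s; crossing time = 65 / 0.764 = 85.065 s.
Net downstream speed = 0.048 m/s.
Drift = 0.048 × 85.065 = 4.107 m (downstream).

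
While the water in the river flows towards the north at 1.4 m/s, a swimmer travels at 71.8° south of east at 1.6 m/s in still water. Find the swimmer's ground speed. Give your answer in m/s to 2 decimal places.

Taking east as x and north as y: velocity relative to the water = (0.500, -1.520) m/s; the water relative to ground = (0.000, 1.400) m/s.
Velocity relative to ground = (0.500, -1.520) + (0.000, 1.400) = (0.500, -0.120) m/s.
Speed = |(0.500, -0.120)| = 0.514 m/s.

0.51 m/s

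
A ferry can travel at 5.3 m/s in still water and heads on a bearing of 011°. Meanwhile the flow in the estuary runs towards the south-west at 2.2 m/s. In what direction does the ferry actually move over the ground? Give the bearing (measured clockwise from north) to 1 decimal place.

351.5°

Taking east as x and north as y: velocity relative to the water = (1.011, 5.203) m/s; the water relative to ground = (-1.556, -1.556) m/s.
Velocity relative to ground = (1.011, 5.203) + (-1.556, -1.556) = (-0.544, 3.647) m/s.
Bearing = atan2(-0.54, 3.65) = 351.51° clockwise from north.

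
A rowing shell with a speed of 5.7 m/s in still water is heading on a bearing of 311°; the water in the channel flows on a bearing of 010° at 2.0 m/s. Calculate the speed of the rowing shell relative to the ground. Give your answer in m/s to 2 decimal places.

6.94 m/s

Taking east as x and north as y: velocity relative to the water = (-4.302, 3.740) m/s; the water relative to ground = (0.347, 1.970) m/s.
Velocity relative to ground = (-4.302, 3.740) + (0.347, 1.970) = (-3.955, 5.709) m/s.
Speed = |(-3.955, 5.709)| = 6.945 m/s.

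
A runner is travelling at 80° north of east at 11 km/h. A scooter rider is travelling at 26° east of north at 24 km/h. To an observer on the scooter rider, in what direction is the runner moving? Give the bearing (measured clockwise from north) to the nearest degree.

Taking east as x and north as y: runner velocity = (1.910, 10.833) km/h; scooter rider velocity = (10.521, 21.571) km/h.
Velocity of runner relative to scooter rider = (1.910, 10.833) − (10.521, 21.571) = (-8.611, -10.738) km/h.
Bearing = atan2(-8.61, -10.74) = 218.73° clockwise from north.

219°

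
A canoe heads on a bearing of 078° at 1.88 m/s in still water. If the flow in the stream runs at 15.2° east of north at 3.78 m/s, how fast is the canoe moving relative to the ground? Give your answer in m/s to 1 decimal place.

4.9 m/s

Taking east as x and north as y: velocity relative to the water = (1.839, 0.391) m/s; the water relative to ground = (0.991, 3.648) m/s.
Velocity relative to ground = (1.839, 0.391) + (0.991, 3.648) = (2.830, 4.039) m/s.
Speed = |(2.830, 4.039)| = 4.931 m/s.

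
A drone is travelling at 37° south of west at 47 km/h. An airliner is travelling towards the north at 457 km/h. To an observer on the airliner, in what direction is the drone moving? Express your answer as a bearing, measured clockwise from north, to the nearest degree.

Taking east as x and north as y: drone velocity = (-37.536, -28.285) km/h; airliner velocity = (0.000, 457.000) km/h.
Velocity of drone relative to airliner = (-37.536, -28.285) − (0.000, 457.000) = (-37.536, -485.285) km/h.
Bearing = atan2(-37.54, -485.29) = 184.42° clockwise from north.

184°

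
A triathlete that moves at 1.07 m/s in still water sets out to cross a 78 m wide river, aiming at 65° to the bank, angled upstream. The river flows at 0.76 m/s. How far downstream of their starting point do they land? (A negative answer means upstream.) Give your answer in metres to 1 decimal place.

Perpendicular speed = 0.970 m/s; crossing time = 78 / 0.970 = 80.433 s.
Net downstream speed = 0.308 m/s.
Drift = 0.308 × 80.433 = 24.757 m (downstream).

24.8 m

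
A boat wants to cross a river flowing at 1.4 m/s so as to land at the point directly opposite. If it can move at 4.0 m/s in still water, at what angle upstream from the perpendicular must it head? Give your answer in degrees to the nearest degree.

To cancel the current, the upstream component of the boat's velocity must equal the flow: 4.0 sin θ = 1.4.
sin θ = 1.4 / 4.0 = 0.3500.
θ = arcsin(0.3500) = 20.487°.

20°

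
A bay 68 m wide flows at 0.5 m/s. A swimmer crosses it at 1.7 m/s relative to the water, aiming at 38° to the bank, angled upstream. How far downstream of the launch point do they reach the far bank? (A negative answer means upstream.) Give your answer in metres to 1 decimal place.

Perpendicular speed = 1.047 m/s; crossing time = 68 / 1.047 = 64.971 s.
Net downstream speed = -0.840 m/s.
Drift = -0.840 × 64.971 = -54.551 m (upstream).

-54.6 m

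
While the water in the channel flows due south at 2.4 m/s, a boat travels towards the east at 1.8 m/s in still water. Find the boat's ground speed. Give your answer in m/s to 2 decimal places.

Taking east as x and north as y: velocity relative to the water = (1.800, 0.000) m/s; the water relative to ground = (0.000, -2.400) m/s.
Velocity relative to ground = (1.800, 0.000) + (0.000, -2.400) = (1.800, -2.400) m/s.
Speed = |(1.800, -2.400)| = 3.000 m/s.

3.00 m/s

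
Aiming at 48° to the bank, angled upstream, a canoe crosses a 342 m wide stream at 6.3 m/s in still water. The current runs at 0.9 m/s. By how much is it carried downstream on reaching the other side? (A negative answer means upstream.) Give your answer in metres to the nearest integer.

-242 m

Perpendicular speed = 4.682 m/s; crossing time = 342 / 4.682 = 73.049 s.
Net downstream speed = -3.316 m/s.
Drift = -3.316 × 73.049 = -242.194 m (upstream).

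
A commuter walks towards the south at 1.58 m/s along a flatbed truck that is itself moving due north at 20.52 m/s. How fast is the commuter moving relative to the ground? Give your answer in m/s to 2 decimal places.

Taking east as x and north as y: flatbed truck velocity = (0.000, 20.520) m/s; commuter velocity relative to flatbed truck = (0.000, -1.580) m/s.
Velocity relative to ground = (0.000, 20.520) + (0.000, -1.580) = (0.000, 18.940) m/s.
Speed = |(0.000, 18.940)| = 18.940 m/s.

18.94 m/s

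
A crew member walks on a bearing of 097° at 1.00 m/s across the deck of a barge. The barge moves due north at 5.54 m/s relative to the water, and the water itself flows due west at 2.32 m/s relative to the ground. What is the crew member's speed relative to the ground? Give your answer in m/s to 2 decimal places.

In east/north components (m/s): crew member relative to barge = (0.993, -0.122); barge relative to water = (0.000, 5.540); water relative to ground = (-2.320, 0.000).
Sum = (-1.327, 5.418) m/s.
Speed = |(-1.327, 5.418)| = 5.578 m/s.

5.58 m/s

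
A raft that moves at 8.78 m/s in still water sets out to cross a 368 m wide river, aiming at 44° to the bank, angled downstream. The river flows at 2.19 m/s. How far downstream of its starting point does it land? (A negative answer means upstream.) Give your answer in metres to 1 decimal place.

Perpendicular speed = 6.099 m/s; crossing time = 368 / 6.099 = 60.337 s.
Net downstream speed = 8.506 m/s.
Drift = 8.506 × 60.337 = 513.213 m (downstream).

513.2 m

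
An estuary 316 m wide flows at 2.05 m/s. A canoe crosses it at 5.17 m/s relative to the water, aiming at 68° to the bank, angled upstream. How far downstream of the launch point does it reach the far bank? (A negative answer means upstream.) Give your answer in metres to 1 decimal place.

7.5 m

Perpendicular speed = 4.794 m/s; crossing time = 316 / 4.794 = 65.922 s.
Net downstream speed = 0.113 m/s.
Drift = 0.113 × 65.922 = 7.468 m (downstream).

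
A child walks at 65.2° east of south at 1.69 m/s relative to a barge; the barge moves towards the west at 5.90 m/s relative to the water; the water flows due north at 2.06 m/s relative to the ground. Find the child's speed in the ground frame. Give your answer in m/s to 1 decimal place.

In east/north components (m/s): child relative to barge = (1.534, -0.709); barge relative to water = (-5.900, 0.000); water relative to ground = (0.000, 2.060).
Sum = (-4.366, 1.351) m/s.
Speed = |(-4.366, 1.351)| = 4.570 m/s.

4.6 m/s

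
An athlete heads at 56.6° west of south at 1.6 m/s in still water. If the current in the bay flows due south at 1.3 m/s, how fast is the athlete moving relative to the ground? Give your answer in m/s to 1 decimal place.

Taking east as x and north as y: velocity relative to the water = (-1.336, -0.881) m/s; the water relative to ground = (0.000, -1.300) m/s.
Velocity relative to ground = (-1.336, -0.881) + (0.000, -1.300) = (-1.336, -2.181) m/s.
Speed = |(-1.336, -2.181)| = 2.557 m/s.

2.6 m/s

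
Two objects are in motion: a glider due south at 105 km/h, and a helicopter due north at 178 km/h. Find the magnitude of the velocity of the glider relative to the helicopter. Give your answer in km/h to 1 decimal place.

283.0 km/h

Taking east as x and north as y: glider velocity = (0.000, -105.000) km/h; helicopter velocity = (0.000, 178.000) km/h.
Velocity of glider relative to helicopter = (0.000, -105.000) − (0.000, 178.000) = (0.000, -283.000) km/h.
Magnitude = |(0.000, -283.000)| = 283.000 km/h.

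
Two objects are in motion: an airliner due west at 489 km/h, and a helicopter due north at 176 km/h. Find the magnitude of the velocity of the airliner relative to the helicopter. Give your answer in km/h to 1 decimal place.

Taking east as x and north as y: airliner velocity = (-489.000, 0.000) km/h; helicopter velocity = (0.000, 176.000) km/h.
Velocity of airliner relative to helicopter = (-489.000, 0.000) − (0.000, 176.000) = (-489.000, -176.000) km/h.
Magnitude = |(-489.000, -176.000)| = 519.709 km/h.

519.7 km/h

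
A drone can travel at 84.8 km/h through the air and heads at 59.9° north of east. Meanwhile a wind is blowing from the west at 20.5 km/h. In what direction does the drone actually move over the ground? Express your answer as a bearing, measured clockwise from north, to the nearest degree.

041°

Taking east as x and north as y: velocity relative to the air = (42.528, 73.365) km/h; the air relative to ground = (20.500, 0.000) km/h.
Velocity relative to ground = (42.528, 73.365) + (20.500, 0.000) = (63.028, 73.365) km/h.
Bearing = atan2(63.03, 73.36) = 40.67° clockwise from north.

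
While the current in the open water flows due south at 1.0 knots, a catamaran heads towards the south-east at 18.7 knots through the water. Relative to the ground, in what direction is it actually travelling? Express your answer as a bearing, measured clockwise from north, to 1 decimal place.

Taking east as x and north as y: velocity relative to the water = (13.223, -13.223) knots; the water relative to ground = (0.000, -1.000) knots.
Velocity relative to ground = (13.223, -13.223) + (0.000, -1.000) = (13.223, -14.223) knots.
Bearing = atan2(13.22, -14.22) = 137.09° clockwise from north.

137.1°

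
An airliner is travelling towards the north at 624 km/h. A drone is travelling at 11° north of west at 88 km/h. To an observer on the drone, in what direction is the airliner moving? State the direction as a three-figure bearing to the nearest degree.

Taking east as x and north as y: airliner velocity = (0.000, 624.000) km/h; drone velocity = (-86.383, 16.791) km/h.
Velocity of airliner relative to drone = (0.000, 624.000) − (-86.383, 16.791) = (86.383, 607.209) km/h.
Bearing = atan2(86.38, 607.21) = 8.10° clockwise from north.

008°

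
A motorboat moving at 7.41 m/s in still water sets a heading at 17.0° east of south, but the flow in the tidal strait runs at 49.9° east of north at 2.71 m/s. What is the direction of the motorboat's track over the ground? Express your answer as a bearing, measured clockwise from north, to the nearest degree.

Taking east as x and north as y: velocity relative to the water = (2.166, -7.086) m/s; the water relative to ground = (2.073, 1.746) m/s.
Velocity relative to ground = (2.166, -7.086) + (2.073, 1.746) = (4.239, -5.341) m/s.
Bearing = atan2(4.24, -5.34) = 141.56° clockwise from north.

142°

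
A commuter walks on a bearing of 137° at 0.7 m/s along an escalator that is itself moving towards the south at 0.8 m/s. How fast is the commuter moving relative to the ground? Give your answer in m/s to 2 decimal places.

1.40 m/s

Taking east as x and north as y: escalator velocity = (0.000, -0.800) m/s; commuter velocity relative to escalator = (0.477, -0.512) m/s.
Velocity relative to ground = (0.000, -0.800) + (0.477, -0.512) = (0.477, -1.312) m/s.
Speed = |(0.477, -1.312)| = 1.396 m/s.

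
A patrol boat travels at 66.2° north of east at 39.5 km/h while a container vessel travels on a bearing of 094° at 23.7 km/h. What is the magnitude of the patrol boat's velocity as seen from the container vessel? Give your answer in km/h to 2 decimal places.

Taking east as x and north as y: patrol boat velocity = (15.940, 36.141) km/h; container vessel velocity = (23.642, -1.653) km/h.
Velocity of patrol boat relative to container vessel = (15.940, 36.141) − (23.642, -1.653) = (-7.702, 37.794) km/h.
Magnitude = |(-7.702, 37.794)| = 38.571 km/h.

38.57 km/h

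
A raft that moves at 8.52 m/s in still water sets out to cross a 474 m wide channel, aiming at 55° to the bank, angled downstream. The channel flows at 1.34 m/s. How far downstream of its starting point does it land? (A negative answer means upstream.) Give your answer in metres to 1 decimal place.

Perpendicular speed = 6.979 m/s; crossing time = 474 / 6.979 = 67.916 s.
Net downstream speed = 6.227 m/s.
Drift = 6.227 × 67.916 = 422.906 m (downstream).

422.9 m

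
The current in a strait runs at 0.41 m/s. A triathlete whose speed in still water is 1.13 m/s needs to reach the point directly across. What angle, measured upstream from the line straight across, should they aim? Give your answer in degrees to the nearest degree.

To cancel the current, the upstream component of the triathlete's velocity must equal the flow: 1.13 sin θ = 0.41.
sin θ = 0.41 / 1.13 = 0.3628.
θ = arcsin(0.3628) = 21.274°.

21°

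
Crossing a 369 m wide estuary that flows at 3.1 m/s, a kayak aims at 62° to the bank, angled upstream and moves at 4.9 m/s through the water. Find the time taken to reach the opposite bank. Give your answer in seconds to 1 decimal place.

The component of the kayak's velocity perpendicular to the bank is 4.9 × sin 62° = 4.326 m/s.
Only the cross-stream component determines the crossing time; the current contributes nothing perpendicular to the bank.
Time = 369 / 4.326 = 85.289 s.

85.3 s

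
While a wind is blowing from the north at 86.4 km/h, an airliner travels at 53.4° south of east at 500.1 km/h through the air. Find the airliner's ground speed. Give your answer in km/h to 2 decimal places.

Taking east as x and north as y: velocity relative to the air = (298.172, -401.489) km/h; the air relative to ground = (0.000, -86.400) km/h.
Velocity relative to ground = (298.172, -401.489) + (0.000, -86.400) = (298.172, -487.889) km/h.
Speed = |(298.172, -487.889)| = 571.789 km/h.

571.79 km/h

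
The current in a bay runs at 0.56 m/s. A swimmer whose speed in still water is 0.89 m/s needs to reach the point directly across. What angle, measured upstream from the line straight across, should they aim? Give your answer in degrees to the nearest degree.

To cancel the current, the upstream component of the swimmer's velocity must equal the flow: 0.89 sin θ = 0.56.
sin θ = 0.56 / 0.89 = 0.6292.
θ = arcsin(0.6292) = 38.992°.

39°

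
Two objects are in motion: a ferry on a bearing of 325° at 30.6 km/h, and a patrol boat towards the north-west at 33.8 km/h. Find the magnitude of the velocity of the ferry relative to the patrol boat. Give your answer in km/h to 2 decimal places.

6.45 km/h

Taking east as x and north as y: ferry velocity = (-17.551, 25.066) km/h; patrol boat velocity = (-23.900, 23.900) km/h.
Velocity of ferry relative to patrol boat = (-17.551, 25.066) − (-23.900, 23.900) = (6.349, 1.166) km/h.
Magnitude = |(6.349, 1.166)| = 6.455 km/h.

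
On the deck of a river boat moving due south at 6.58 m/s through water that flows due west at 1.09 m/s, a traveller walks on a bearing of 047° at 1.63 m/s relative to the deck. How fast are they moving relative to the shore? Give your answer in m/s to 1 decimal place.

In east/north components (m/s): traveller relative to river boat = (1.192, 1.112); river boat relative to water = (0.000, -6.580); water relative to ground = (-1.090, 0.000).
Sum = (0.102, -5.468) m/s.
Speed = |(0.102, -5.468)| = 5.469 m/s.

5.5 m/s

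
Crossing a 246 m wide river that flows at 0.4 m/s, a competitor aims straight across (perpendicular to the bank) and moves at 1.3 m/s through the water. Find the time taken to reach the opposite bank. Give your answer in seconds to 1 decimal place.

The component of the competitor's velocity perpendicular to the bank is 1.3 m/s.
The current is parallel to the bank, so it does not affect the crossing time.
Time = 246 / 1.300 = 189.231 s.

189.2 s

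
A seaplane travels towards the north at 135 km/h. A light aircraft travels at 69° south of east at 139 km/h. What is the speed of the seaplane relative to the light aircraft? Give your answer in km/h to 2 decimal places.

269.41 km/h

Taking east as x and north as y: seaplane velocity = (0.000, 135.000) km/h; light aircraft velocity = (49.813, -129.768) km/h.
Velocity of seaplane relative to light aircraft = (0.000, 135.000) − (49.813, -129.768) = (-49.813, 264.768) km/h.
Magnitude = |(-49.813, 264.768)| = 269.413 km/h.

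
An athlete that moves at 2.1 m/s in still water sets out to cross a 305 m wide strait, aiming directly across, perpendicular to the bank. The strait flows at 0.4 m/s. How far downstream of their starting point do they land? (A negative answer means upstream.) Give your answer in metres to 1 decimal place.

58.1 m

Perpendicular speed = 2.100 m/s; crossing time = 305 / 2.100 = 145.238 s.
Net downstream speed = 0.400 m/s.
Drift = 0.400 × 145.238 = 58.095 m (downstream).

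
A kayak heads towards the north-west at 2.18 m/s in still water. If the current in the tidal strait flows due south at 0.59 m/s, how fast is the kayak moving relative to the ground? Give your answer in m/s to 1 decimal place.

1.8 m/s

Taking east as x and north as y: velocity relative to the water = (-1.541, 1.541) m/s; the water relative to ground = (0.000, -0.590) m/s.
Velocity relative to ground = (-1.541, 1.541) + (0.000, -0.590) = (-1.541, 0.951) m/s.
Speed = |(-1.541, 0.951)| = 1.812 m/s.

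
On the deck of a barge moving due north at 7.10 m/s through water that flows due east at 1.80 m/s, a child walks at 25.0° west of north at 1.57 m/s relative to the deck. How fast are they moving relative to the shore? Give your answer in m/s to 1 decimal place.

8.6 m/s

In east/north components (m/s): child relative to barge = (-0.664, 1.423); barge relative to water = (0.000, 7.100); water relative to ground = (1.800, 0.000).
Sum = (1.136, 8.523) m/s.
Speed = |(1.136, 8.523)| = 8.598 m/s.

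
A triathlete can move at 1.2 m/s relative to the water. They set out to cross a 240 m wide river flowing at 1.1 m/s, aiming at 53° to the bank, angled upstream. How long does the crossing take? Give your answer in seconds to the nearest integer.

250 s

The component of the triathlete's velocity perpendicular to the bank is 1.2 × sin 53° = 0.958 m/s.
The current is parallel to the bank, so it does not affect the crossing time.
Time = 240 / 0.958 = 250.427 s.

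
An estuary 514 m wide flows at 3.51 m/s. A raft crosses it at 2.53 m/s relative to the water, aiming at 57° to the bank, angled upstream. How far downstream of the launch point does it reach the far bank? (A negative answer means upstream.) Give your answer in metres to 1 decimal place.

516.5 m

Perpendicular speed = 2.122 m/s; crossing time = 514 / 2.122 = 242.243 s.
Net downstream speed = 2.132 m/s.
Drift = 2.132 × 242.243 = 516.477 m (downstream).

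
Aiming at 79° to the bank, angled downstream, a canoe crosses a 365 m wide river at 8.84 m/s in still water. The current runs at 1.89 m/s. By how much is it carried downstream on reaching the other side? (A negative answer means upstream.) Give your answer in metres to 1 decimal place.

Perpendicular speed = 8.678 m/s; crossing time = 365 / 8.678 = 42.062 s.
Net downstream speed = 3.577 m/s.
Drift = 3.577 × 42.062 = 150.447 m (downstream).

150.4 m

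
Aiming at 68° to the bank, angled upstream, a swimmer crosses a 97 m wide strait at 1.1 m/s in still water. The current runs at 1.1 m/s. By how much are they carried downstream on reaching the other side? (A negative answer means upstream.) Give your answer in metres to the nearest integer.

Perpendicular speed = 1.020 m/s; crossing time = 97 / 1.020 = 95.107 s.
Net downstream speed = 0.688 m/s.
Drift = 0.688 × 95.107 = 65.427 m (downstream).

65 m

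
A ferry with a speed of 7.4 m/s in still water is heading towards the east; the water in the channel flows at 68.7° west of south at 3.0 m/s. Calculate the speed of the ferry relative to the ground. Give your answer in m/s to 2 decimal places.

4.73 m/s

Taking east as x and north as y: velocity relative to the water = (7.400, 0.000) m/s; the water relative to ground = (-2.795, -1.090) m/s.
Velocity relative to ground = (7.400, 0.000) + (-2.795, -1.090) = (4.605, -1.090) m/s.
Speed = |(4.605, -1.090)| = 4.732 m/s.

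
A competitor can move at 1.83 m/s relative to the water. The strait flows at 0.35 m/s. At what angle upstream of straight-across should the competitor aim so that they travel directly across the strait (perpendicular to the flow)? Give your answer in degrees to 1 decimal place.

To cancel the current, the upstream component of the competitor's velocity must equal the flow: 1.83 sin θ = 0.35.
sin θ = 0.35 / 1.83 = 0.1913.
θ = arcsin(0.1913) = 11.026°.

11.0°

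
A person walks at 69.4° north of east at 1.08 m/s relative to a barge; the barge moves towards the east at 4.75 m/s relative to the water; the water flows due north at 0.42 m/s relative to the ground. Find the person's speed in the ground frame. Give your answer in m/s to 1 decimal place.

5.3 m/s

In east/north components (m/s): person relative to barge = (0.380, 1.011); barge relative to water = (4.750, 0.000); water relative to ground = (0.000, 0.420).
Sum = (5.130, 1.431) m/s.
Speed = |(5.130, 1.431)| = 5.326 m/s.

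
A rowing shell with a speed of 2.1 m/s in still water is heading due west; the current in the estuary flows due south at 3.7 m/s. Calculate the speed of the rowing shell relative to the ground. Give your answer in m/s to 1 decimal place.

4.3 m/s

Taking east as x and north as y: velocity relative to the water = (-2.100, 0.000) m/s; the water relative to ground = (0.000, -3.700) m/s.
Velocity relative to ground = (-2.100, 0.000) + (0.000, -3.700) = (-2.100, -3.700) m/s.
Speed = |(-2.100, -3.700)| = 4.254 m/s.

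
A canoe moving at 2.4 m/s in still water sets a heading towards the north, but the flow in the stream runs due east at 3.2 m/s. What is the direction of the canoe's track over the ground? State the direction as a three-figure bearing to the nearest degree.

Taking east as x and north as y: velocity relative to the water = (0.000, 2.400) m/s; the water relative to ground = (3.200, 0.000) m/s.
Velocity relative to ground = (0.000, 2.400) + (3.200, 0.000) = (3.200, 2.400) m/s.
Bearing = atan2(3.20, 2.40) = 53.13° clockwise from north.

053°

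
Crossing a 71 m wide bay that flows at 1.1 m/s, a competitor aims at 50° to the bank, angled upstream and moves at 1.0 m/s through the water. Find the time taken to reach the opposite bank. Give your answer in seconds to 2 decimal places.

The component of the competitor's velocity perpendicular to the bank is 1.0 × sin 50° = 0.766 m/s.
The flow acts along the bank and has no component across it.
Time = 71 / 0.766 = 92.684 s.

92.68 s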